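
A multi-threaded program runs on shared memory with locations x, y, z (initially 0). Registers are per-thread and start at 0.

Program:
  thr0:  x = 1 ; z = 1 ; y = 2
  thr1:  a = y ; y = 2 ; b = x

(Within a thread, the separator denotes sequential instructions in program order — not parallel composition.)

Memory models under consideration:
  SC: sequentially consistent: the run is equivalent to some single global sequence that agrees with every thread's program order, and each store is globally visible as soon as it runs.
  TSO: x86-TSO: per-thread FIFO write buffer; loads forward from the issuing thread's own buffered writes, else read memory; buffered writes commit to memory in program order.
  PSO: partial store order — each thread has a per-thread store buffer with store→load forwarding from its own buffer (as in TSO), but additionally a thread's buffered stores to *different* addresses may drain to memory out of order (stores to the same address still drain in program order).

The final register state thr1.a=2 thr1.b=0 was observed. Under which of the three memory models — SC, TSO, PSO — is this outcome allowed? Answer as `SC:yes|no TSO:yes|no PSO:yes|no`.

SC:no TSO:no PSO:yes

outcome vector order: (thr1.a,thr1.b)
[SC] allowed = {<0 0>; <0 1>; <2 1>}
[TSO] allowed = {<0 0>; <0 1>; <2 1>}
[PSO] allowed = {<0 0>; <0 1>; <2 0>; <2 1>}
target <2 0> ∈ {PSO}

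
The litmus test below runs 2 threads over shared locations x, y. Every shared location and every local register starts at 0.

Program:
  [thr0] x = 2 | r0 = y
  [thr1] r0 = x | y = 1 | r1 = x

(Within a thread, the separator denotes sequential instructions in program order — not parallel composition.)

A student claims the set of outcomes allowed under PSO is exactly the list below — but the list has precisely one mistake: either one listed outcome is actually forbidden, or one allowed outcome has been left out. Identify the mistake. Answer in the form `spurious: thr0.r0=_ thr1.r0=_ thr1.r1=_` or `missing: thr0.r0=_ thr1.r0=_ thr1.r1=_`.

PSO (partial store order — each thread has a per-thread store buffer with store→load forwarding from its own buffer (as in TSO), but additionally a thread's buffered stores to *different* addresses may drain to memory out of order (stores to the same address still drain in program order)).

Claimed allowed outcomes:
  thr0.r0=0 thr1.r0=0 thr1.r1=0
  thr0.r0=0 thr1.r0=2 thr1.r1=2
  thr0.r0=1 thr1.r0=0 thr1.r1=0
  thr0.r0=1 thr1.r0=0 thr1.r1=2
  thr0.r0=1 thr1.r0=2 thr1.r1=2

outcome vector order: (thr0.r0,thr1.r0,thr1.r1)
under PSO → 0/0/0; 0/0/2; 0/2/2; 1/0/0; 1/0/2; 1/2/2
PSO∖claimed = {0/0/2}

missing: thr0.r0=0 thr1.r0=0 thr1.r1=2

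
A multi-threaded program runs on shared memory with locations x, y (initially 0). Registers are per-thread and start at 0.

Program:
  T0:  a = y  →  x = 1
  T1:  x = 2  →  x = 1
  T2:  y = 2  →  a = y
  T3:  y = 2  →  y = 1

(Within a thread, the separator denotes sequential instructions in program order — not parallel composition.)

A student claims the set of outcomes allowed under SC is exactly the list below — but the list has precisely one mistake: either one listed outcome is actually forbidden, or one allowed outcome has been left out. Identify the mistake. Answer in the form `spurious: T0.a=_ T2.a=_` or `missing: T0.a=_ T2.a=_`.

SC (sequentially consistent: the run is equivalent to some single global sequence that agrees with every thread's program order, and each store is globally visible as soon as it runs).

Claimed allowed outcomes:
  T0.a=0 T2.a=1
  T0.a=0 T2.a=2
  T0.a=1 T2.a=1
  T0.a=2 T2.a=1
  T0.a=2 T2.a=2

missing: T0.a=1 T2.a=2

outcome vector order: (T0.a,T2.a)
[SC] allowed = {0/1; 0/2; 1/1; 1/2; 2/1; 2/2}
SC∖claimed = {1/2}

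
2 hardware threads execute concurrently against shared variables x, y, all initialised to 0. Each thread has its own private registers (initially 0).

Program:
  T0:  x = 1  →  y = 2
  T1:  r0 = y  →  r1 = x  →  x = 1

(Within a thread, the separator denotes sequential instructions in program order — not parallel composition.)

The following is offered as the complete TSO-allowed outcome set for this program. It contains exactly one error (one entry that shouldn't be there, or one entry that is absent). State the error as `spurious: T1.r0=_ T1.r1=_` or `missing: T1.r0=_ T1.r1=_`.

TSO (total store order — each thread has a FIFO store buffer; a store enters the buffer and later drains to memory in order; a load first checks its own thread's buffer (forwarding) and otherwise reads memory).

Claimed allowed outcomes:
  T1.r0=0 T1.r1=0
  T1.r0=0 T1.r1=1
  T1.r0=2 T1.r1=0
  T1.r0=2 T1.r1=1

spurious: T1.r0=2 T1.r1=0

outcome vector order: (T1.r0,T1.r1)
under TSO → 00 01 21
claimed∖TSO = {20}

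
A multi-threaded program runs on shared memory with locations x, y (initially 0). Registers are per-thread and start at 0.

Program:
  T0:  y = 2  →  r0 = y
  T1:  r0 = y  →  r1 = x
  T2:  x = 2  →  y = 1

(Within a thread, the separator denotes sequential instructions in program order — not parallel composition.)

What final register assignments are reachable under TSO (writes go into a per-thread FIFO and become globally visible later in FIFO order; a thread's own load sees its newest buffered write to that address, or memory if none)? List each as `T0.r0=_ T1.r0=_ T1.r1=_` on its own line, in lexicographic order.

T0.r0=1 T1.r0=0 T1.r1=0
T0.r0=1 T1.r0=0 T1.r1=2
T0.r0=1 T1.r0=1 T1.r1=2
T0.r0=1 T1.r0=2 T1.r1=0
T0.r0=1 T1.r0=2 T1.r1=2
T0.r0=2 T1.r0=0 T1.r1=0
T0.r0=2 T1.r0=0 T1.r1=2
T0.r0=2 T1.r0=1 T1.r1=2
T0.r0=2 T1.r0=2 T1.r1=0
T0.r0=2 T1.r0=2 T1.r1=2

outcome vector order: (T0.r0,T1.r0,T1.r1)
|TSO outcomes| = 10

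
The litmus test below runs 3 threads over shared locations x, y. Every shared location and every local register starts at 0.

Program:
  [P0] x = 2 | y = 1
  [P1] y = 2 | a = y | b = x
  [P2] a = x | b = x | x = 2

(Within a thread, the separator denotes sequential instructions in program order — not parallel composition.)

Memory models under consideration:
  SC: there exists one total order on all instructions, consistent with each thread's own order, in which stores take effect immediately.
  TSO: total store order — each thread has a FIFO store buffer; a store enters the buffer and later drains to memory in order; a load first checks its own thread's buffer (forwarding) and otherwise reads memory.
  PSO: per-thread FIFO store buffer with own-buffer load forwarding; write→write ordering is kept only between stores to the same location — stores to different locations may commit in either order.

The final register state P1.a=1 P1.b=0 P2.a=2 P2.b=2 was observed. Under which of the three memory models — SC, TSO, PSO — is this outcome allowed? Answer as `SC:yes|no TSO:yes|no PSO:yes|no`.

SC:no TSO:no PSO:yes

outcome vector order: (P1.a,P1.b,P2.a,P2.b)
[SC] allowed = {1/2/0/0, 1/2/0/2, 1/2/2/2, 2/0/0/0, 2/0/0/2, 2/0/2/2, 2/2/0/0, 2/2/0/2, 2/2/2/2}
[TSO] allowed = {1/2/0/0, 1/2/0/2, 1/2/2/2, 2/0/0/0, 2/0/0/2, 2/0/2/2, 2/2/0/0, 2/2/0/2, 2/2/2/2}
[PSO] allowed = {1/0/0/0, 1/0/0/2, 1/0/2/2, 1/2/0/0, 1/2/0/2, 1/2/2/2, 2/0/0/0, 2/0/0/2, 2/0/2/2, 2/2/0/0, 2/2/0/2, 2/2/2/2}
target 1/0/2/2 ∈ {PSO}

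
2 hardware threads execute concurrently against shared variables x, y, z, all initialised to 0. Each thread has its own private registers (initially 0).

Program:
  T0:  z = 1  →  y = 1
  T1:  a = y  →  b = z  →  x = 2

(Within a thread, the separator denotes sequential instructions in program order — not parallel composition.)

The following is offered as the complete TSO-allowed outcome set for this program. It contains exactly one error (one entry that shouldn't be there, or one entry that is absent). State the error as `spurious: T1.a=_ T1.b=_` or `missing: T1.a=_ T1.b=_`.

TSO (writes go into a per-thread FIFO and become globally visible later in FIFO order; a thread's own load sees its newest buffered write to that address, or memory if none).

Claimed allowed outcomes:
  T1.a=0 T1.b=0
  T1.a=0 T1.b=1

missing: T1.a=1 T1.b=1

outcome vector order: (T1.a,T1.b)
TSO: 3 outcomes — {(0,0); (0,1); (1,1)}
TSO∖claimed = {(1,1)}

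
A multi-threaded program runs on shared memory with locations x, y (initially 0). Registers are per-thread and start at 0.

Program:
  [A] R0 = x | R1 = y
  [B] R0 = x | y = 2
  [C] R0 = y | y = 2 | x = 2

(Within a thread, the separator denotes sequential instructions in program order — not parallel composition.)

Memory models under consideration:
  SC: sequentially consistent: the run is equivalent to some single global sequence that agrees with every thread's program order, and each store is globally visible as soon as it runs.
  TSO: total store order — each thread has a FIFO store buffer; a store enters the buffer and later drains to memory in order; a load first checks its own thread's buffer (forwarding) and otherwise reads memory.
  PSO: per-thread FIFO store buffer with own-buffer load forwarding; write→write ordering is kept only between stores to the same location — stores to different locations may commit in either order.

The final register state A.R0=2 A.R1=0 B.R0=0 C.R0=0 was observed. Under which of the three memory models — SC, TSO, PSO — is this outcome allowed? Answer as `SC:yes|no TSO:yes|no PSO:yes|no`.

outcome vector order: (A.R0,A.R1,B.R0,C.R0)
SC (9): 0000 0002 0020 0200 0202 0220 2200 2202 2220
TSO (9): 0000 0002 0020 0200 0202 0220 2200 2202 2220
PSO (11): 0000 0002 0020 0200 0202 0220 2000 2020 2200 2202 2220
target 2000 ∈ {PSO}

SC:no TSO:no PSO:yes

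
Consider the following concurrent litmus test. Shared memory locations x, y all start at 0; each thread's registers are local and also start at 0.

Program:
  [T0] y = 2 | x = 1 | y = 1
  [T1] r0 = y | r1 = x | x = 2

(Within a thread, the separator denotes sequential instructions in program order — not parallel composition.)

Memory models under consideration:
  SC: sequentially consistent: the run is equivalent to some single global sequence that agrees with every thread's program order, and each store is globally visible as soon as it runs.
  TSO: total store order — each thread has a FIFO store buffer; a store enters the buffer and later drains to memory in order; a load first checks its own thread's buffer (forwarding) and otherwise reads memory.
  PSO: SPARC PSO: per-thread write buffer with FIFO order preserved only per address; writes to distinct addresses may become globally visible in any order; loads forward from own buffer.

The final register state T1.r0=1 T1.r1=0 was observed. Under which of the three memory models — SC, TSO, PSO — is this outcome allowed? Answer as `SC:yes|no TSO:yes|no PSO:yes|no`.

SC:no TSO:no PSO:yes

outcome vector order: (T1.r0,T1.r1)
[SC] allowed = {(0,0), (0,1), (1,1), (2,0), (2,1)}
[TSO] allowed = {(0,0), (0,1), (1,1), (2,0), (2,1)}
[PSO] allowed = {(0,0), (0,1), (1,0), (1,1), (2,0), (2,1)}
target (1,0) ∈ {PSO}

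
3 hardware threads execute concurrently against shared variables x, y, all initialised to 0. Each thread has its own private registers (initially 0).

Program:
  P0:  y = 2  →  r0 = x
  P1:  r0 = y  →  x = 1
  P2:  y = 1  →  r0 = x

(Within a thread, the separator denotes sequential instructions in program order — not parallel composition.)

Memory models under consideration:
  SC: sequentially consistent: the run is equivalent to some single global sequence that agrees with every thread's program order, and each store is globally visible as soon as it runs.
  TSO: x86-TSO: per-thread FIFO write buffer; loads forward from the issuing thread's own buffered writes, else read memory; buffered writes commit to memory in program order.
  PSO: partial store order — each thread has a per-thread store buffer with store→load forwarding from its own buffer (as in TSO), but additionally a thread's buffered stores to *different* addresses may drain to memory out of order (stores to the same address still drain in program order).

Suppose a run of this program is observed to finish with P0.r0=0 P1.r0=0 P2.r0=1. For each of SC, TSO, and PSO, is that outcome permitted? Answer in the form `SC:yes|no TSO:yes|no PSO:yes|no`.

SC:yes TSO:yes PSO:yes

outcome vector order: (P0.r0,P1.r0,P2.r0)
[SC] allowed = {000; 001; 010; 011; 020; 021; 100; 101; 110; 111; 120; 121}
[TSO] allowed = {000; 001; 010; 011; 020; 021; 100; 101; 110; 111; 120; 121}
[PSO] allowed = {000; 001; 010; 011; 020; 021; 100; 101; 110; 111; 120; 121}
target 001 ∈ {SC,TSO,PSO}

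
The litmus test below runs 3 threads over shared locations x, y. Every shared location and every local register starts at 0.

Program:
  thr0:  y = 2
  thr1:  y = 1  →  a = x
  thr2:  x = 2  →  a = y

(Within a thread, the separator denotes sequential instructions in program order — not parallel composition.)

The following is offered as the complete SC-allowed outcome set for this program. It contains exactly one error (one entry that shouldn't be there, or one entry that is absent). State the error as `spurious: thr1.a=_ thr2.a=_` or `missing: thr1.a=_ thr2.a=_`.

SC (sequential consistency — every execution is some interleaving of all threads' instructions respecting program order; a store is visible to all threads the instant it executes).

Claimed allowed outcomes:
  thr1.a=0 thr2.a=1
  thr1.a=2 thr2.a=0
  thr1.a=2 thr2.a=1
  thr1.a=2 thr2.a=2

outcome vector order: (thr1.a,thr2.a)
SC: 5 outcomes — {01; 02; 20; 21; 22}
SC∖claimed = {02}

missing: thr1.a=0 thr2.a=2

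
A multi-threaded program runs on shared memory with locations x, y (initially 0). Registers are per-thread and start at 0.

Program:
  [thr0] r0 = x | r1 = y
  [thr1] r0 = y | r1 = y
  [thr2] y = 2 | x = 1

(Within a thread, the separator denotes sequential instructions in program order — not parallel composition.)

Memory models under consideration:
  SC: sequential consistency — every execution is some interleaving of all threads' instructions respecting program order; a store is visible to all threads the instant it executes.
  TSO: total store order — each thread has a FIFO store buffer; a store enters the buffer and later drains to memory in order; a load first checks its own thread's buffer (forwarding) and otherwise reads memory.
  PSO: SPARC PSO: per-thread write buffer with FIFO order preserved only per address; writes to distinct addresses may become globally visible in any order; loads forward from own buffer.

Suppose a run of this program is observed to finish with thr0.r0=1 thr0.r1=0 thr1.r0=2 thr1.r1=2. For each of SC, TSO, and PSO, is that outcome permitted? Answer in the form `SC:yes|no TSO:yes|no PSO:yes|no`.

outcome vector order: (thr0.r0,thr0.r1,thr1.r0,thr1.r1)
[SC] allowed = {0/0/0/0 0/0/0/2 0/0/2/2 0/2/0/0 0/2/0/2 0/2/2/2 1/2/0/0 1/2/0/2 1/2/2/2}
[TSO] allowed = {0/0/0/0 0/0/0/2 0/0/2/2 0/2/0/0 0/2/0/2 0/2/2/2 1/2/0/0 1/2/0/2 1/2/2/2}
[PSO] allowed = {0/0/0/0 0/0/0/2 0/0/2/2 0/2/0/0 0/2/0/2 0/2/2/2 1/0/0/0 1/0/0/2 1/0/2/2 1/2/0/0 1/2/0/2 1/2/2/2}
target 1/0/2/2 ∈ {PSO}

SC:no TSO:no PSO:yes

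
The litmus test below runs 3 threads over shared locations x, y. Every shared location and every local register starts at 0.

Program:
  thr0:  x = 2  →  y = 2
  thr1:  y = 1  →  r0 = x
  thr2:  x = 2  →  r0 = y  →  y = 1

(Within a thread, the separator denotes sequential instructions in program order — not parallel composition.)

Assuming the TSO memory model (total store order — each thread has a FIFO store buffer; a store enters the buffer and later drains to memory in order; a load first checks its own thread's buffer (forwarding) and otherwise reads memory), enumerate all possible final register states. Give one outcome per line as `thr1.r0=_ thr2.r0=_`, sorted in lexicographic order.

outcome vector order: (thr1.r0,thr2.r0)
|TSO outcomes| = 6

thr1.r0=0 thr2.r0=0
thr1.r0=0 thr2.r0=1
thr1.r0=0 thr2.r0=2
thr1.r0=2 thr2.r0=0
thr1.r0=2 thr2.r0=1
thr1.r0=2 thr2.r0=2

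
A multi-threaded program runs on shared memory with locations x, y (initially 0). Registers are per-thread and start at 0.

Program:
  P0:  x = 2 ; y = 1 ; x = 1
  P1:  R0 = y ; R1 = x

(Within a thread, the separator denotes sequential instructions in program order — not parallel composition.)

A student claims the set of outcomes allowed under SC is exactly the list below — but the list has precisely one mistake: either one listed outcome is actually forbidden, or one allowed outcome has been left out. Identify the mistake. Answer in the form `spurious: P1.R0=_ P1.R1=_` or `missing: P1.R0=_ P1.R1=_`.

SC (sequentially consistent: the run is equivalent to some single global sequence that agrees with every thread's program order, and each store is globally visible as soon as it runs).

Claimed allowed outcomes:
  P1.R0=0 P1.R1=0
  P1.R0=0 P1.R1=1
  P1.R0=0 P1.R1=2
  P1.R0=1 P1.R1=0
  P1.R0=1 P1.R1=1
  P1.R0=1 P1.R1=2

spurious: P1.R0=1 P1.R1=0

outcome vector order: (P1.R0,P1.R1)
under SC → 00; 01; 02; 11; 12
claimed∖SC = {10}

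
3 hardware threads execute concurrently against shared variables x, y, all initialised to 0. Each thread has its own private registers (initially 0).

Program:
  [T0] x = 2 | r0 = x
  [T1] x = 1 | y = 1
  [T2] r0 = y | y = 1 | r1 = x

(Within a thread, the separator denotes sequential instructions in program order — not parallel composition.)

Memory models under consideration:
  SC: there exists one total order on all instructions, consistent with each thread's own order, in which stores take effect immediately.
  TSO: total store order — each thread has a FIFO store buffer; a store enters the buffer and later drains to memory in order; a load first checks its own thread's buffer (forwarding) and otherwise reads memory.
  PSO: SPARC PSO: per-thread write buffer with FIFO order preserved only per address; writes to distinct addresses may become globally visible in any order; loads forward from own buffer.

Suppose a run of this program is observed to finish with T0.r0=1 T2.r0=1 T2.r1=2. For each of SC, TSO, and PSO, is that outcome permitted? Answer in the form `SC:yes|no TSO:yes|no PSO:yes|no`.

outcome vector order: (T0.r0,T2.r0,T2.r1)
SC: 9 outcomes — {(1,0,0); (1,0,1); (1,0,2); (1,1,1); (2,0,0); (2,0,1); (2,0,2); (2,1,1); (2,1,2)}
TSO: 9 outcomes — {(1,0,0); (1,0,1); (1,0,2); (1,1,1); (2,0,0); (2,0,1); (2,0,2); (2,1,1); (2,1,2)}
PSO: 12 outcomes — {(1,0,0); (1,0,1); (1,0,2); (1,1,0); (1,1,1); (1,1,2); (2,0,0); (2,0,1); (2,0,2); (2,1,0); (2,1,1); (2,1,2)}
target (1,1,2) ∈ {PSO}

SC:no TSO:no PSO:yes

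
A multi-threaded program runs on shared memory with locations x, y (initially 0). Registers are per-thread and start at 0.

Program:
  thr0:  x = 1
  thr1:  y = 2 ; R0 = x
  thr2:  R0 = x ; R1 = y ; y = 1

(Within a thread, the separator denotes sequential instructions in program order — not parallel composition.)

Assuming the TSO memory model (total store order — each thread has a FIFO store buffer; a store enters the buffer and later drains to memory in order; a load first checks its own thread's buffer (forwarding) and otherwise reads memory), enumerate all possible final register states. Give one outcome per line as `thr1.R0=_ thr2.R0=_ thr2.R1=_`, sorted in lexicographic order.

thr1.R0=0 thr2.R0=0 thr2.R1=0
thr1.R0=0 thr2.R0=0 thr2.R1=2
thr1.R0=0 thr2.R0=1 thr2.R1=0
thr1.R0=0 thr2.R0=1 thr2.R1=2
thr1.R0=1 thr2.R0=0 thr2.R1=0
thr1.R0=1 thr2.R0=0 thr2.R1=2
thr1.R0=1 thr2.R0=1 thr2.R1=0
thr1.R0=1 thr2.R0=1 thr2.R1=2

outcome vector order: (thr1.R0,thr2.R0,thr2.R1)
|TSO outcomes| = 8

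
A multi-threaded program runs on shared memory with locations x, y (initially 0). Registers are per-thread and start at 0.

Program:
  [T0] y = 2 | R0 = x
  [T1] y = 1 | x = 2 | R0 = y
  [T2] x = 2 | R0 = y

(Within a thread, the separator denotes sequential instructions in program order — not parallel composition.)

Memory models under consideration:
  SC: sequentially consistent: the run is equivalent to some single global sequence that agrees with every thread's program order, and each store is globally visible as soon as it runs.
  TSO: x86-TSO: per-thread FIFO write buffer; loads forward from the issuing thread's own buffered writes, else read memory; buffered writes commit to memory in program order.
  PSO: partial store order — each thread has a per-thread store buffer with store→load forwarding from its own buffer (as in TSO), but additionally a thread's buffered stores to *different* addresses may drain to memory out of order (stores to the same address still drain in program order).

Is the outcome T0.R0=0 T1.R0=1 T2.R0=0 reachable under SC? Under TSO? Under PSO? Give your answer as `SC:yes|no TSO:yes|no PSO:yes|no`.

outcome vector order: (T0.R0,T1.R0,T2.R0)
SC: 9 outcomes — {<0 1 1>, <0 1 2>, <0 2 2>, <2 1 0>, <2 1 1>, <2 1 2>, <2 2 0>, <2 2 1>, <2 2 2>}
TSO: 12 outcomes — {<0 1 0>, <0 1 1>, <0 1 2>, <0 2 0>, <0 2 1>, <0 2 2>, <2 1 0>, <2 1 1>, <2 1 2>, <2 2 0>, <2 2 1>, <2 2 2>}
PSO: 12 outcomes — {<0 1 0>, <0 1 1>, <0 1 2>, <0 2 0>, <0 2 1>, <0 2 2>, <2 1 0>, <2 1 1>, <2 1 2>, <2 2 0>, <2 2 1>, <2 2 2>}
target <0 1 0> ∈ {TSO,PSO}

SC:no TSO:yes PSO:yes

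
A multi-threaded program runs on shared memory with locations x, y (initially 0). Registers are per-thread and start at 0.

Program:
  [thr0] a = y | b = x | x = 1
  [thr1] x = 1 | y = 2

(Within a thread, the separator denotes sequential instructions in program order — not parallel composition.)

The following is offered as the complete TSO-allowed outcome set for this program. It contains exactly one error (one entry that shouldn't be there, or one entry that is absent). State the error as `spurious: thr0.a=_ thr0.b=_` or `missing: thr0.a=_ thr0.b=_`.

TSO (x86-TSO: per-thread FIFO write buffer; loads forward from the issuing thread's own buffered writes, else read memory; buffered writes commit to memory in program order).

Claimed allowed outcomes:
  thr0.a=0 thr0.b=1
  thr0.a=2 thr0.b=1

outcome vector order: (thr0.a,thr0.b)
under TSO → 0/0; 0/1; 2/1
TSO∖claimed = {0/0}

missing: thr0.a=0 thr0.b=0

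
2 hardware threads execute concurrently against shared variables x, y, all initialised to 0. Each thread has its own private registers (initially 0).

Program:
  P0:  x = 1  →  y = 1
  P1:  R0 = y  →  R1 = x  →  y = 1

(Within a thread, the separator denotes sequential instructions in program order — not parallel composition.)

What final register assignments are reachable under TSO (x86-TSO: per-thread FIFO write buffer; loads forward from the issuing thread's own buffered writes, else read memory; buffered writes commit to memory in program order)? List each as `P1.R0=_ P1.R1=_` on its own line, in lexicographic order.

outcome vector order: (P1.R0,P1.R1)
|TSO outcomes| = 3

P1.R0=0 P1.R1=0
P1.R0=0 P1.R1=1
P1.R0=1 P1.R1=1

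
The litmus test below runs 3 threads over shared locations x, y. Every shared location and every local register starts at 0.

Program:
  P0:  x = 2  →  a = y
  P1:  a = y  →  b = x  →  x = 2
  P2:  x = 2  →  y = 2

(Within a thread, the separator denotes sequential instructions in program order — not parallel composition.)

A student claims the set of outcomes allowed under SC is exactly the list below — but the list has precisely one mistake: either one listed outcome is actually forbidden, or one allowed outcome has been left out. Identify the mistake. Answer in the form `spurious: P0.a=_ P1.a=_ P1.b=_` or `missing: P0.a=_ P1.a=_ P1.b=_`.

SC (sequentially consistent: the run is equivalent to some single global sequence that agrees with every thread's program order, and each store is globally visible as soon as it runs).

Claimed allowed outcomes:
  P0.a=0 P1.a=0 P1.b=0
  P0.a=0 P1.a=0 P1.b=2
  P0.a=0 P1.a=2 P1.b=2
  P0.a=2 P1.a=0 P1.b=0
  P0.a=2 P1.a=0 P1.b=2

missing: P0.a=2 P1.a=2 P1.b=2

outcome vector order: (P0.a,P1.a,P1.b)
SC: 6 outcomes — {0/0/0 0/0/2 0/2/2 2/0/0 2/0/2 2/2/2}
SC∖claimed = {2/2/2}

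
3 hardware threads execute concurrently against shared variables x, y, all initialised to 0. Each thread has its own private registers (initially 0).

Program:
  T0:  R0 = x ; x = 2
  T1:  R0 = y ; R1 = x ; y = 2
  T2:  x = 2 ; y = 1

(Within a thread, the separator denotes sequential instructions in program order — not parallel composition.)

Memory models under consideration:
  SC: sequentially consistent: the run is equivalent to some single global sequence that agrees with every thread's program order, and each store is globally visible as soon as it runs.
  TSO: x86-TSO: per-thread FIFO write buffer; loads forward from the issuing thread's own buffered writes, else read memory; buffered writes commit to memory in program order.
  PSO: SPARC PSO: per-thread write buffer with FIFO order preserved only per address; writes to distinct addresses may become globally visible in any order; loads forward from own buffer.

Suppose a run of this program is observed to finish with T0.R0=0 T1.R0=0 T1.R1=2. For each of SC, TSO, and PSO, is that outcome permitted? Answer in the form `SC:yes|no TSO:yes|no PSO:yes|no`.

outcome vector order: (T0.R0,T1.R0,T1.R1)
under SC → (0,0,0); (0,0,2); (0,1,2); (2,0,0); (2,0,2); (2,1,2)
under TSO → (0,0,0); (0,0,2); (0,1,2); (2,0,0); (2,0,2); (2,1,2)
under PSO → (0,0,0); (0,0,2); (0,1,0); (0,1,2); (2,0,0); (2,0,2); (2,1,0); (2,1,2)
target (0,0,2) ∈ {SC,TSO,PSO}

SC:yes TSO:yes PSO:yes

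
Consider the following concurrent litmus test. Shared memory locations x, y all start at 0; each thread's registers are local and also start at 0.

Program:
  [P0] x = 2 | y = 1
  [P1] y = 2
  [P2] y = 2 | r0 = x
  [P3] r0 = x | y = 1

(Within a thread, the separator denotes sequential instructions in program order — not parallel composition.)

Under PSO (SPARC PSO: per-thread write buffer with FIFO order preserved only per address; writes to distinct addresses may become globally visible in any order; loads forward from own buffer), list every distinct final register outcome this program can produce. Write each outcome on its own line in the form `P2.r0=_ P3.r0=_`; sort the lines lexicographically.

P2.r0=0 P3.r0=0
P2.r0=0 P3.r0=2
P2.r0=2 P3.r0=0
P2.r0=2 P3.r0=2

outcome vector order: (P2.r0,P3.r0)
|PSO outcomes| = 4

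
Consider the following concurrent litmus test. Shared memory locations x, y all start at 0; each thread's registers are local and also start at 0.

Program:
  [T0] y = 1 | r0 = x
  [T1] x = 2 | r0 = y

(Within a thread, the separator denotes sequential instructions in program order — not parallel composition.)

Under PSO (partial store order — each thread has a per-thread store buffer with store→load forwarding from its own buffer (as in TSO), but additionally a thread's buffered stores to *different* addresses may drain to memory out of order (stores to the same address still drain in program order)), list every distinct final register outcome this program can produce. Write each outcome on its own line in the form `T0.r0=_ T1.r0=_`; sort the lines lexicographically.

T0.r0=0 T1.r0=0
T0.r0=0 T1.r0=1
T0.r0=2 T1.r0=0
T0.r0=2 T1.r0=1

outcome vector order: (T0.r0,T1.r0)
|PSO outcomes| = 4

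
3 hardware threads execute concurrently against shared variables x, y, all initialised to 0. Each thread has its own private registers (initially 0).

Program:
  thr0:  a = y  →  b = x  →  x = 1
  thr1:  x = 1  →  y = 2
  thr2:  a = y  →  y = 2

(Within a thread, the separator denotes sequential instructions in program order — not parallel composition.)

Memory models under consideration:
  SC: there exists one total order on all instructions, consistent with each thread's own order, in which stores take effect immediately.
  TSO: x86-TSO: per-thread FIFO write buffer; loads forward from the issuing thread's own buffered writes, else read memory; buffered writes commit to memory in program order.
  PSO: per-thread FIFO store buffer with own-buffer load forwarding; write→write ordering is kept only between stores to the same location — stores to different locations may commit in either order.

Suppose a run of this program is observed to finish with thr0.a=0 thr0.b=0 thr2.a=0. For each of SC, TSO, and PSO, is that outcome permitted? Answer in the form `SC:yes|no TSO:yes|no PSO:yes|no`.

SC:yes TSO:yes PSO:yes

outcome vector order: (thr0.a,thr0.b,thr2.a)
[SC] allowed = {000; 002; 010; 012; 200; 210; 212}
[TSO] allowed = {000; 002; 010; 012; 200; 210; 212}
[PSO] allowed = {000; 002; 010; 012; 200; 202; 210; 212}
target 000 ∈ {SC,TSO,PSO}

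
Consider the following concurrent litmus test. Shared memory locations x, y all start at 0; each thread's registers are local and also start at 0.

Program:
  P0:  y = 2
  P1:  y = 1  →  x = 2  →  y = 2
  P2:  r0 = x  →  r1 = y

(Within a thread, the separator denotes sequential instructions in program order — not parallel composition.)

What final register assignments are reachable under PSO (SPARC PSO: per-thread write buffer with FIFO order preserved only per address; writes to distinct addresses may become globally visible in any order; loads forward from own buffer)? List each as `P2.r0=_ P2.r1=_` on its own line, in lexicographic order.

outcome vector order: (P2.r0,P2.r1)
|PSO outcomes| = 6

P2.r0=0 P2.r1=0
P2.r0=0 P2.r1=1
P2.r0=0 P2.r1=2
P2.r0=2 P2.r1=0
P2.r0=2 P2.r1=1
P2.r0=2 P2.r1=2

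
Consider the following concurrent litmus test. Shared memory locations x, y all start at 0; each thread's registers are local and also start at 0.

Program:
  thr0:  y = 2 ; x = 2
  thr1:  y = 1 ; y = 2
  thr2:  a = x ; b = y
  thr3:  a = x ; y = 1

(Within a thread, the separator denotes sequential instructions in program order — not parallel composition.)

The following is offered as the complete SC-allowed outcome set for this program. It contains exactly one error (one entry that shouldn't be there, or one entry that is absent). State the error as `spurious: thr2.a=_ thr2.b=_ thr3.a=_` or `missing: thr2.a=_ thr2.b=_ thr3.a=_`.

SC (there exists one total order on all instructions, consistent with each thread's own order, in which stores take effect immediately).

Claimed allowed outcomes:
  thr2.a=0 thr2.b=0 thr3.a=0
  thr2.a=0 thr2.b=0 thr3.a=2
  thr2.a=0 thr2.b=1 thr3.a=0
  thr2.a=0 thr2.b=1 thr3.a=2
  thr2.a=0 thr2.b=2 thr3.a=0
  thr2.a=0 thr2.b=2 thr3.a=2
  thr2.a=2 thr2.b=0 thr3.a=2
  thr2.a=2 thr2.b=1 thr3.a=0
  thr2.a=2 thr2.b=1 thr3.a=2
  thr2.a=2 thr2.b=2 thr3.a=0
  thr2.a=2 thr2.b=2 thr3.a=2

spurious: thr2.a=2 thr2.b=0 thr3.a=2

outcome vector order: (thr2.a,thr2.b,thr3.a)
SC: 10 outcomes — {(0,0,0), (0,0,2), (0,1,0), (0,1,2), (0,2,0), (0,2,2), (2,1,0), (2,1,2), (2,2,0), (2,2,2)}
claimed∖SC = {(2,0,2)}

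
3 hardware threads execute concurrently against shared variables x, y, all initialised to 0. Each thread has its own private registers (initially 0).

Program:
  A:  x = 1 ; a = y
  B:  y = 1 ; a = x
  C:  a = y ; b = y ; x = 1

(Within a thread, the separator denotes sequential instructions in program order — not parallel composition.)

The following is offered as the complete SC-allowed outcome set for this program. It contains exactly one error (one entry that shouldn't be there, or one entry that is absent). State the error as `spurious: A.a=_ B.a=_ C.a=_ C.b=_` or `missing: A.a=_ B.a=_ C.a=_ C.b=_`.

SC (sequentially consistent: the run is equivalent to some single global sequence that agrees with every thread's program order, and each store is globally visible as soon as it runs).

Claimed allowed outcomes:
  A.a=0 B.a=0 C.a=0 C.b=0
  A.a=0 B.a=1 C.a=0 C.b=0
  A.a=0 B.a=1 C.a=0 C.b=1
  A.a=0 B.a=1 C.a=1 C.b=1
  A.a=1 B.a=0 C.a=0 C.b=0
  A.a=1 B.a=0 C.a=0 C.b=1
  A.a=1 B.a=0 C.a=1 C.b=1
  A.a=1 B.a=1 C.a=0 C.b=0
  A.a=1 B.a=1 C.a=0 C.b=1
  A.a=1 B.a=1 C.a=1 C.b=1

spurious: A.a=0 B.a=0 C.a=0 C.b=0

outcome vector order: (A.a,B.a,C.a,C.b)
SC: 9 outcomes — {(0,1,0,0) (0,1,0,1) (0,1,1,1) (1,0,0,0) (1,0,0,1) (1,0,1,1) (1,1,0,0) (1,1,0,1) (1,1,1,1)}
claimed∖SC = {(0,0,0,0)}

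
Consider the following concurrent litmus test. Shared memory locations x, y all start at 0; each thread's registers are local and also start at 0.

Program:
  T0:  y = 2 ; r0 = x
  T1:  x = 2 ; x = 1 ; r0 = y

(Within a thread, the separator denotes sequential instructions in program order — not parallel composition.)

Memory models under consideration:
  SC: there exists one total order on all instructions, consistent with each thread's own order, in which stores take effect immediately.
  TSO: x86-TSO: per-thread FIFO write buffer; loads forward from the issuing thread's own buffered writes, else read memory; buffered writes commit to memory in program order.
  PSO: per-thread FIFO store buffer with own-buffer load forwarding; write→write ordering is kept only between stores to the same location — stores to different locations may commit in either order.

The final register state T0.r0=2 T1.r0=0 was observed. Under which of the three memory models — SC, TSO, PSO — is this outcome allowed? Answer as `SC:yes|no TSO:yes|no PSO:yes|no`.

outcome vector order: (T0.r0,T1.r0)
SC: 4 outcomes — {(0,2) (1,0) (1,2) (2,2)}
TSO: 6 outcomes — {(0,0) (0,2) (1,0) (1,2) (2,0) (2,2)}
PSO: 6 outcomes — {(0,0) (0,2) (1,0) (1,2) (2,0) (2,2)}
target (2,0) ∈ {TSO,PSO}

SC:no TSO:yes PSO:yes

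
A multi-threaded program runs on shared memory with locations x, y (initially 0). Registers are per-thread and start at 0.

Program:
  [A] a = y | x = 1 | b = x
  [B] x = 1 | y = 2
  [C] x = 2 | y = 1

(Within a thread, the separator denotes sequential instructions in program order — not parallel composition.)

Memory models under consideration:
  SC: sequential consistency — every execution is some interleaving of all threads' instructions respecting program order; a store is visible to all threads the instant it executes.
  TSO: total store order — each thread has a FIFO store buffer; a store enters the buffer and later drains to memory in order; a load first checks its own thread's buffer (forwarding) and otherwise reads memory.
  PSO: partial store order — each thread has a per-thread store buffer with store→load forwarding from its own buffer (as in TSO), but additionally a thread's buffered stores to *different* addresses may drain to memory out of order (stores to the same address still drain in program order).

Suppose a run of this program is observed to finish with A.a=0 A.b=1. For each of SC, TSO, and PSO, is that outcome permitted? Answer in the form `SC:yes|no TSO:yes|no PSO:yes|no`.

outcome vector order: (A.a,A.b)
[SC] allowed = {(0,1); (0,2); (1,1); (2,1); (2,2)}
[TSO] allowed = {(0,1); (0,2); (1,1); (2,1); (2,2)}
[PSO] allowed = {(0,1); (0,2); (1,1); (1,2); (2,1); (2,2)}
target (0,1) ∈ {SC,TSO,PSO}

SC:yes TSO:yes PSO:yes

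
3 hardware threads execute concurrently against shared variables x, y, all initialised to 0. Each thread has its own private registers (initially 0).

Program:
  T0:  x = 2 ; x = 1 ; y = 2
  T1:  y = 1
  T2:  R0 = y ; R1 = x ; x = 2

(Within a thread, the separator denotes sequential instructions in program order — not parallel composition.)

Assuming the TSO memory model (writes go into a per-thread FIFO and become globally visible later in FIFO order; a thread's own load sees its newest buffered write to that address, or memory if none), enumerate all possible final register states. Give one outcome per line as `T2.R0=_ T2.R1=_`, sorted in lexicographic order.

outcome vector order: (T2.R0,T2.R1)
|TSO outcomes| = 7

T2.R0=0 T2.R1=0
T2.R0=0 T2.R1=1
T2.R0=0 T2.R1=2
T2.R0=1 T2.R1=0
T2.R0=1 T2.R1=1
T2.R0=1 T2.R1=2
T2.R0=2 T2.R1=1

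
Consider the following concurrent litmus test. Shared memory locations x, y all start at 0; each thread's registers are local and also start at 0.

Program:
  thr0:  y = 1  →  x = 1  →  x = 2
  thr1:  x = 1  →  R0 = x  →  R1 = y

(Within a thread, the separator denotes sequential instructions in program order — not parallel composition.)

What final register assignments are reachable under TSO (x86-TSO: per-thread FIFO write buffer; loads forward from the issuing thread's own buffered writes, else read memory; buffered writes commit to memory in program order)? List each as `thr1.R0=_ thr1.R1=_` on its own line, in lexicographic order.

outcome vector order: (thr1.R0,thr1.R1)
|TSO outcomes| = 3

thr1.R0=1 thr1.R1=0
thr1.R0=1 thr1.R1=1
thr1.R0=2 thr1.R1=1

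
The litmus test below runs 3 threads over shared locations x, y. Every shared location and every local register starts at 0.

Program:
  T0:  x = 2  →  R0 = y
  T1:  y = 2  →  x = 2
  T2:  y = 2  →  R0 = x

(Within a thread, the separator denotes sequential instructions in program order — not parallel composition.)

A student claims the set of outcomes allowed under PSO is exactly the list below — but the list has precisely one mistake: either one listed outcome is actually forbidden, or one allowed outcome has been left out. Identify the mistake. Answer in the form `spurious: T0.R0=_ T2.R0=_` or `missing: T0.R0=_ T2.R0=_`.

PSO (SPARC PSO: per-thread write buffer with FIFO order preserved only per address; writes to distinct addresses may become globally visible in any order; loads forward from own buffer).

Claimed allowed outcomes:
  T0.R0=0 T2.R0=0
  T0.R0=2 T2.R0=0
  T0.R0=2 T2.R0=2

missing: T0.R0=0 T2.R0=2

outcome vector order: (T0.R0,T2.R0)
PSO: 4 outcomes — {0/0, 0/2, 2/0, 2/2}
PSO∖claimed = {0/2}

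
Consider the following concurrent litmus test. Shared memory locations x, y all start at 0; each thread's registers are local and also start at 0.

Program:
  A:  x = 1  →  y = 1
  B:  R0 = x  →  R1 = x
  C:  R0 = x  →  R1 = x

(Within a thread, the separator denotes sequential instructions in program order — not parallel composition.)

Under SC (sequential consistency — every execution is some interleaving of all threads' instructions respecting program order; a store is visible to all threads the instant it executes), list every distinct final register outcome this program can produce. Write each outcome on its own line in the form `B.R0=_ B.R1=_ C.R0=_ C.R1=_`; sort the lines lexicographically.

outcome vector order: (B.R0,B.R1,C.R0,C.R1)
|SC outcomes| = 9

B.R0=0 B.R1=0 C.R0=0 C.R1=0
B.R0=0 B.R1=0 C.R0=0 C.R1=1
B.R0=0 B.R1=0 C.R0=1 C.R1=1
B.R0=0 B.R1=1 C.R0=0 C.R1=0
B.R0=0 B.R1=1 C.R0=0 C.R1=1
B.R0=0 B.R1=1 C.R0=1 C.R1=1
B.R0=1 B.R1=1 C.R0=0 C.R1=0
B.R0=1 B.R1=1 C.R0=0 C.R1=1
B.R0=1 B.R1=1 C.R0=1 C.R1=1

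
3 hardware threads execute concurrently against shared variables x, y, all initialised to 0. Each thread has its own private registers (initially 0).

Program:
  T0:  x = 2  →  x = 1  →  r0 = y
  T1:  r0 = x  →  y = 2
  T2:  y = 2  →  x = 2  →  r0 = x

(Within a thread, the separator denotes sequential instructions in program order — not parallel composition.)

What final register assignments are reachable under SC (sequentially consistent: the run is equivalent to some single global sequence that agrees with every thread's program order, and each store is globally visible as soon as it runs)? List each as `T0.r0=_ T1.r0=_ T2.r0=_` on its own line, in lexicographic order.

outcome vector order: (T0.r0,T1.r0,T2.r0)
|SC outcomes| = 9

T0.r0=0 T1.r0=0 T2.r0=2
T0.r0=0 T1.r0=1 T2.r0=2
T0.r0=0 T1.r0=2 T2.r0=2
T0.r0=2 T1.r0=0 T2.r0=1
T0.r0=2 T1.r0=0 T2.r0=2
T0.r0=2 T1.r0=1 T2.r0=1
T0.r0=2 T1.r0=1 T2.r0=2
T0.r0=2 T1.r0=2 T2.r0=1
T0.r0=2 T1.r0=2 T2.r0=2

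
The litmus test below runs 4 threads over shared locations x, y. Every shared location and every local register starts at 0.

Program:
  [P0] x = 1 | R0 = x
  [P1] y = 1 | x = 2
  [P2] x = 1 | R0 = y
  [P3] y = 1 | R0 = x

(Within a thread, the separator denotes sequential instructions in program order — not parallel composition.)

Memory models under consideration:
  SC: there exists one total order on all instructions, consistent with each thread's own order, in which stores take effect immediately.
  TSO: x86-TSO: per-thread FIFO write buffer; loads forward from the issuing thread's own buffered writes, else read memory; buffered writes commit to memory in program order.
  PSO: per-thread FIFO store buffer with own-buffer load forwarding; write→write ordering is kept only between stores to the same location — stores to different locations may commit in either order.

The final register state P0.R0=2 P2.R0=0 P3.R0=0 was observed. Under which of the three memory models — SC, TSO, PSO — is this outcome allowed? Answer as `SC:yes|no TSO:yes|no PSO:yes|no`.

outcome vector order: (P0.R0,P2.R0,P3.R0)
under SC → <1 0 1> <1 0 2> <1 1 0> <1 1 1> <1 1 2> <2 0 1> <2 0 2> <2 1 0> <2 1 1> <2 1 2>
under TSO → <1 0 0> <1 0 1> <1 0 2> <1 1 0> <1 1 1> <1 1 2> <2 0 0> <2 0 1> <2 0 2> <2 1 0> <2 1 1> <2 1 2>
under PSO → <1 0 0> <1 0 1> <1 0 2> <1 1 0> <1 1 1> <1 1 2> <2 0 0> <2 0 1> <2 0 2> <2 1 0> <2 1 1> <2 1 2>
target <2 0 0> ∈ {TSO,PSO}

SC:no TSO:yes PSO:yes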